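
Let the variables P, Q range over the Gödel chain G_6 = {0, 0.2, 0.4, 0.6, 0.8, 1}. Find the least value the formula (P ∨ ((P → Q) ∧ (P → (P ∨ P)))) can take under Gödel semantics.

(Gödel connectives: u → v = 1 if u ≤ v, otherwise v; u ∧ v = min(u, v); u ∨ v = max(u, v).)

The minimum is attained at P = 0.2, Q = 0:
  (P → Q): 0.2 > 0, so result = 0
  (P ∨ P) = max(0.2, 0.2) = 0.2
  (P → (P ∨ P)): 0.2 ≤ 0.2, so result = 1
  ((P → Q) ∧ (P → (P ∨ P))) = min(0, 1) = 0
  (P ∨ ((P → Q) ∧ (P → (P ∨ P)))) = max(0.2, 0) = 0.2
Checking all 36 assignments confirms none give a value below 0.20.

0.20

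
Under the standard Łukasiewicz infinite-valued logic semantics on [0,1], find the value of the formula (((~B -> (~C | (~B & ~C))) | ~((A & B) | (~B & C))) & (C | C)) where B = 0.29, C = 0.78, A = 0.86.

0.51

~B: Łukasiewicz ¬ gives 1 − 0.29 = 0.71
~C: Łukasiewicz ¬ gives 1 − 0.78 = 0.22
~B: Łukasiewicz ¬ gives 1 − 0.29 = 0.71
~C: Łukasiewicz ¬ gives 1 − 0.78 = 0.22
(~B & ~C) = min(0.71, 0.22) = 0.22
(~C | (~B & ~C)) = max(0.22, 0.22) = 0.22
(~B -> (~C | (~B & ~C))): min(1, 1 − 0.71 + 0.22) = 0.51
(A & B) = min(0.86, 0.29) = 0.29
~B: Łukasiewicz ¬ gives 1 − 0.29 = 0.71
(~B & C) = min(0.71, 0.78) = 0.71
((A & B) | (~B & C)) = max(0.29, 0.71) = 0.71
~((A & B) | (~B & C)): Łukasiewicz ¬ gives 1 − 0.71 = 0.29
((~B -> (~C | (~B & ~C))) | ~((A & B) | (~B & C))) = max(0.51, 0.29) = 0.51
(C | C) = max(0.78, 0.78) = 0.78
(((~B -> (~C | (~B & ~C))) | ~((A & B) | (~B & C))) & (C | C)) = min(0.51, 0.78) = 0.51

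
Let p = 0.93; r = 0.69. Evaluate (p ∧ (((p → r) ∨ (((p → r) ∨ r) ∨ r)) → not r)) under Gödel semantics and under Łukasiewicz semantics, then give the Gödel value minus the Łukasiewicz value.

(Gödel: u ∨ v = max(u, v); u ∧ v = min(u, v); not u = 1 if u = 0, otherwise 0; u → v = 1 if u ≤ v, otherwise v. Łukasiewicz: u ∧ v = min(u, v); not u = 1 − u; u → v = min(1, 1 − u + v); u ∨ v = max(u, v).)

Gödel evaluation:
  (p → r): 0.93 > 0.69, so result = 0.69
  (p → r): 0.93 > 0.69, so result = 0.69
  ((p → r) ∨ r) = max(0.69, 0.69) = 0.69
  (((p → r) ∨ r) ∨ r) = max(0.69, 0.69) = 0.69
  ((p → r) ∨ (((p → r) ∨ r) ∨ r)) = max(0.69, 0.69) = 0.69
  not r: Gödel ¬ of 0.69 = 0 (operand ≠ 0)
  (((p → r) ∨ (((p → r) ∨ r) ∨ r)) → not r): 0.69 > 0, so result = 0
  (p ∧ (((p → r) ∨ (((p → r) ∨ r) ∨ r)) → not r)) = min(0.93, 0) = 0
  Gödel value = 0
Łukasiewicz evaluation:
  (p → r): min(1, 1 − 0.93 + 0.69) = 0.76
  (p → r): min(1, 1 − 0.93 + 0.69) = 0.76
  ((p → r) ∨ r) = max(0.76, 0.69) = 0.76
  (((p → r) ∨ r) ∨ r) = max(0.76, 0.69) = 0.76
  ((p → r) ∨ (((p → r) ∨ r) ∨ r)) = max(0.76, 0.76) = 0.76
  not r: Łukasiewicz ¬ gives 1 − 0.69 = 0.31
  (((p → r) ∨ (((p → r) ∨ r) ∨ r)) → not r): min(1, 1 − 0.76 + 0.31) = 0.55
  (p ∧ (((p → r) ∨ (((p → r) ∨ r) ∨ r)) → not r)) = min(0.93, 0.55) = 0.55
  Łukasiewicz value = 0.55
Difference: 0 − 0.55 = -0.55

-0.55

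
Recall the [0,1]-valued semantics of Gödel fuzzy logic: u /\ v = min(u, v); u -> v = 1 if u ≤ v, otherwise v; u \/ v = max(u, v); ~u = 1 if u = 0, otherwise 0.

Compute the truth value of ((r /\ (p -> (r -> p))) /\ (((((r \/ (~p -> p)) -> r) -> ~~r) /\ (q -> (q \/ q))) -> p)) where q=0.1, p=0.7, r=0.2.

0.20

(r -> p): 0.2 ≤ 0.7, so result = 1
(p -> (r -> p)): 0.7 ≤ 1, so result = 1
(r /\ (p -> (r -> p))) = min(0.2, 1) = 0.2
~p: Gödel ¬ of 0.7 = 0 (operand ≠ 0)
(~p -> p): 0 ≤ 0.7, so result = 1
(r \/ (~p -> p)) = max(0.2, 1) = 1
((r \/ (~p -> p)) -> r): 1 > 0.2, so result = 0.2
~r: Gödel ¬ of 0.2 = 0 (operand ≠ 0)
~~r: Gödel ¬ of 0 = 1 (operand is 0)
(((r \/ (~p -> p)) -> r) -> ~~r): 0.2 ≤ 1, so result = 1
(q \/ q) = max(0.1, 0.1) = 0.1
(q -> (q \/ q)): 0.1 ≤ 0.1, so result = 1
((((r \/ (~p -> p)) -> r) -> ~~r) /\ (q -> (q \/ q))) = min(1, 1) = 1
(((((r \/ (~p -> p)) -> r) -> ~~r) /\ (q -> (q \/ q))) -> p): 1 > 0.7, so result = 0.7
((r /\ (p -> (r -> p))) /\ (((((r \/ (~p -> p)) -> r) -> ~~r) /\ (q -> (q \/ q))) -> p)) = min(0.2, 0.7) = 0.2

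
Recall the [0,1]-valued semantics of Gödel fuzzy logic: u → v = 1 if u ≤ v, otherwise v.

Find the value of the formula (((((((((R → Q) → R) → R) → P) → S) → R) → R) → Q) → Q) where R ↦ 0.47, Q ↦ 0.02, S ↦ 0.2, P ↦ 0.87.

(R → Q): 0.47 > 0.02, so result = 0.02
((R → Q) → R): 0.02 ≤ 0.47, so result = 1
(((R → Q) → R) → R): 1 > 0.47, so result = 0.47
((((R → Q) → R) → R) → P): 0.47 ≤ 0.87, so result = 1
(((((R → Q) → R) → R) → P) → S): 1 > 0.2, so result = 0.2
((((((R → Q) → R) → R) → P) → S) → R): 0.2 ≤ 0.47, so result = 1
(((((((R → Q) → R) → R) → P) → S) → R) → R): 1 > 0.47, so result = 0.47
((((((((R → Q) → R) → R) → P) → S) → R) → R) → Q): 0.47 > 0.02, so result = 0.02
(((((((((R → Q) → R) → R) → P) → S) → R) → R) → Q) → Q): 0.02 ≤ 0.02, so result = 1

1.00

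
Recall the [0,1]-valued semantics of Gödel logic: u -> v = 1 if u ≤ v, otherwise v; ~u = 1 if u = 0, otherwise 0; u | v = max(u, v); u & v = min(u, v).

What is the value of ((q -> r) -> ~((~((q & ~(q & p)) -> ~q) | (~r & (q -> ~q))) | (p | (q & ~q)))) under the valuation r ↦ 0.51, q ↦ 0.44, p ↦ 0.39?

0.00

(q -> r): 0.44 ≤ 0.51, so result = 1
(q & p) = min(0.44, 0.39) = 0.39
~(q & p): Gödel ¬ of 0.39 = 0 (operand ≠ 0)
(q & ~(q & p)) = min(0.44, 0) = 0
~q: Gödel ¬ of 0.44 = 0 (operand ≠ 0)
((q & ~(q & p)) -> ~q): 0 ≤ 0, so result = 1
~((q & ~(q & p)) -> ~q): Gödel ¬ of 1 = 0 (operand ≠ 0)
~r: Gödel ¬ of 0.51 = 0 (operand ≠ 0)
~q: Gödel ¬ of 0.44 = 0 (operand ≠ 0)
(q -> ~q): 0.44 > 0, so result = 0
(~r & (q -> ~q)) = min(0, 0) = 0
(~((q & ~(q & p)) -> ~q) | (~r & (q -> ~q))) = max(0, 0) = 0
~q: Gödel ¬ of 0.44 = 0 (operand ≠ 0)
(q & ~q) = min(0.44, 0) = 0
(p | (q & ~q)) = max(0.39, 0) = 0.39
((~((q & ~(q & p)) -> ~q) | (~r & (q -> ~q))) | (p | (q & ~q))) = max(0, 0.39) = 0.39
~((~((q & ~(q & p)) -> ~q) | (~r & (q -> ~q))) | (p | (q & ~q))): Gödel ¬ of 0.39 = 0 (operand ≠ 0)
((q -> r) -> ~((~((q & ~(q & p)) -> ~q) | (~r & (q -> ~q))) | (p | (q & ~q)))): 1 > 0, so result = 0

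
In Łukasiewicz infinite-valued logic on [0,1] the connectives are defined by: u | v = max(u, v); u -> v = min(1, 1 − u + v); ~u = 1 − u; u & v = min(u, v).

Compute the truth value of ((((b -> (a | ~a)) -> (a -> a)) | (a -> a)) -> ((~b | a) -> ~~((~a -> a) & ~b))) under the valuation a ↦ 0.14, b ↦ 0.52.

~a: Łukasiewicz ¬ gives 1 − 0.14 = 0.86
(a | ~a) = max(0.14, 0.86) = 0.86
(b -> (a | ~a)): min(1, 1 − 0.52 + 0.86) = 1
(a -> a): min(1, 1 − 0.14 + 0.14) = 1
((b -> (a | ~a)) -> (a -> a)): min(1, 1 − 1 + 1) = 1
(a -> a): min(1, 1 − 0.14 + 0.14) = 1
(((b -> (a | ~a)) -> (a -> a)) | (a -> a)) = max(1, 1) = 1
~b: Łukasiewicz ¬ gives 1 − 0.52 = 0.48
(~b | a) = max(0.48, 0.14) = 0.48
~a: Łukasiewicz ¬ gives 1 − 0.14 = 0.86
(~a -> a): min(1, 1 − 0.86 + 0.14) = 0.28
~b: Łukasiewicz ¬ gives 1 − 0.52 = 0.48
((~a -> a) & ~b) = min(0.28, 0.48) = 0.28
~((~a -> a) & ~b): Łukasiewicz ¬ gives 1 − 0.28 = 0.72
~~((~a -> a) & ~b): Łukasiewicz ¬ gives 1 − 0.72 = 0.28
((~b | a) -> ~~((~a -> a) & ~b)): min(1, 1 − 0.48 + 0.28) = 0.8
((((b -> (a | ~a)) -> (a -> a)) | (a -> a)) -> ((~b | a) -> ~~((~a -> a) & ~b))): min(1, 1 − 1 + 0.8) = 0.8

0.80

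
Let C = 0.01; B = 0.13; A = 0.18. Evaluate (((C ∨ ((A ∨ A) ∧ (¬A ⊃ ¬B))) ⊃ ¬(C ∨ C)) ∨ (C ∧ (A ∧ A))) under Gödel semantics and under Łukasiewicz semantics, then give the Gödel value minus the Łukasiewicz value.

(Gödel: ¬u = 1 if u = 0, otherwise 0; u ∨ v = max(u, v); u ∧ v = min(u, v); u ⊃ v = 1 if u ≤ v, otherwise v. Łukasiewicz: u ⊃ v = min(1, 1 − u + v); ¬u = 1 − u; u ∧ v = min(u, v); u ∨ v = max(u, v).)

Gödel evaluation:
  (A ∨ A) = max(0.18, 0.18) = 0.18
  ¬A: Gödel ¬ of 0.18 = 0 (operand ≠ 0)
  ¬B: Gödel ¬ of 0.13 = 0 (operand ≠ 0)
  (¬A ⊃ ¬B): 0 ≤ 0, so result = 1
  ((A ∨ A) ∧ (¬A ⊃ ¬B)) = min(0.18, 1) = 0.18
  (C ∨ ((A ∨ A) ∧ (¬A ⊃ ¬B))) = max(0.01, 0.18) = 0.18
  (C ∨ C) = max(0.01, 0.01) = 0.01
  ¬(C ∨ C): Gödel ¬ of 0.01 = 0 (operand ≠ 0)
  ((C ∨ ((A ∨ A) ∧ (¬A ⊃ ¬B))) ⊃ ¬(C ∨ C)): 0.18 > 0, so result = 0
  (A ∧ A) = min(0.18, 0.18) = 0.18
  (C ∧ (A ∧ A)) = min(0.01, 0.18) = 0.01
  (((C ∨ ((A ∨ A) ∧ (¬A ⊃ ¬B))) ⊃ ¬(C ∨ C)) ∨ (C ∧ (A ∧ A))) = max(0, 0.01) = 0.01
  Gödel value = 0.01
Łukasiewicz evaluation:
  (A ∨ A) = max(0.18, 0.18) = 0.18
  ¬A: Łukasiewicz ¬ gives 1 − 0.18 = 0.82
  ¬B: Łukasiewicz ¬ gives 1 − 0.13 = 0.87
  (¬A ⊃ ¬B): min(1, 1 − 0.82 + 0.87) = 1
  ((A ∨ A) ∧ (¬A ⊃ ¬B)) = min(0.18, 1) = 0.18
  (C ∨ ((A ∨ A) ∧ (¬A ⊃ ¬B))) = max(0.01, 0.18) = 0.18
  (C ∨ C) = max(0.01, 0.01) = 0.01
  ¬(C ∨ C): Łukasiewicz ¬ gives 1 − 0.01 = 0.99
  ((C ∨ ((A ∨ A) ∧ (¬A ⊃ ¬B))) ⊃ ¬(C ∨ C)): min(1, 1 − 0.18 + 0.99) = 1
  (A ∧ A) = min(0.18, 0.18) = 0.18
  (C ∧ (A ∧ A)) = min(0.01, 0.18) = 0.01
  (((C ∨ ((A ∨ A) ∧ (¬A ⊃ ¬B))) ⊃ ¬(C ∨ C)) ∨ (C ∧ (A ∧ A))) = max(1, 0.01) = 1
  Łukasiewicz value = 1
Difference: 0.01 − 1 = -0.99

-0.99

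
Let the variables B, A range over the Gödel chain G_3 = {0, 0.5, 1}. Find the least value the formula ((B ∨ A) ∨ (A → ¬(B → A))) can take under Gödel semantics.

The minimum is attained at B = 0, A = 0.5:
  (B ∨ A) = max(0, 0.5) = 0.5
  (B → A): 0 ≤ 0.5, so result = 1
  ¬(B → A): Gödel ¬ of 1 = 0 (operand ≠ 0)
  (A → ¬(B → A)): 0.5 > 0, so result = 0
  ((B ∨ A) ∨ (A → ¬(B → A))) = max(0.5, 0) = 0.5
Checking all 9 assignments confirms none give a value below 0.50.

0.50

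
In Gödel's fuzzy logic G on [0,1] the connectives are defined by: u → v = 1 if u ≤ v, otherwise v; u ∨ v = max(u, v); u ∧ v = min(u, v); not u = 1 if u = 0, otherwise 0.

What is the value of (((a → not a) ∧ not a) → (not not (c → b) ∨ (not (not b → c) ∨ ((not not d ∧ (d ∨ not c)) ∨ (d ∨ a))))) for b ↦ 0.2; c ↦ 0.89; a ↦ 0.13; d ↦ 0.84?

1.00

not a: Gödel ¬ of 0.13 = 0 (operand ≠ 0)
(a → not a): 0.13 > 0, so result = 0
not a: Gödel ¬ of 0.13 = 0 (operand ≠ 0)
((a → not a) ∧ not a) = min(0, 0) = 0
(c → b): 0.89 > 0.2, so result = 0.2
not (c → b): Gödel ¬ of 0.2 = 0 (operand ≠ 0)
not not (c → b): Gödel ¬ of 0 = 1 (operand is 0)
not b: Gödel ¬ of 0.2 = 0 (operand ≠ 0)
(not b → c): 0 ≤ 0.89, so result = 1
not (not b → c): Gödel ¬ of 1 = 0 (operand ≠ 0)
not d: Gödel ¬ of 0.84 = 0 (operand ≠ 0)
not not d: Gödel ¬ of 0 = 1 (operand is 0)
not c: Gödel ¬ of 0.89 = 0 (operand ≠ 0)
(d ∨ not c) = max(0.84, 0) = 0.84
(not not d ∧ (d ∨ not c)) = min(1, 0.84) = 0.84
(d ∨ a) = max(0.84, 0.13) = 0.84
((not not d ∧ (d ∨ not c)) ∨ (d ∨ a)) = max(0.84, 0.84) = 0.84
(not (not b → c) ∨ ((not not d ∧ (d ∨ not c)) ∨ (d ∨ a))) = max(0, 0.84) = 0.84
(not not (c → b) ∨ (not (not b → c) ∨ ((not not d ∧ (d ∨ not c)) ∨ (d ∨ a)))) = max(1, 0.84) = 1
(((a → not a) ∧ not a) → (not not (c → b) ∨ (not (not b → c) ∨ ((not not d ∧ (d ∨ not c)) ∨ (d ∨ a))))): 0 ≤ 1, so result = 1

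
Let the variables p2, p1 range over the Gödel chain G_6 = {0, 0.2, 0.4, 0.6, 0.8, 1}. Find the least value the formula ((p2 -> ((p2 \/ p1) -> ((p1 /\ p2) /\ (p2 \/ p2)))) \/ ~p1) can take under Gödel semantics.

0.20

The minimum is attained at p2 = 0.4, p1 = 0.2:
  (p2 \/ p1) = max(0.4, 0.2) = 0.4
  (p1 /\ p2) = min(0.2, 0.4) = 0.2
  (p2 \/ p2) = max(0.4, 0.4) = 0.4
  ((p1 /\ p2) /\ (p2 \/ p2)) = min(0.2, 0.4) = 0.2
  ((p2 \/ p1) -> ((p1 /\ p2) /\ (p2 \/ p2))): 0.4 > 0.2, so result = 0.2
  (p2 -> ((p2 \/ p1) -> ((p1 /\ p2) /\ (p2 \/ p2)))): 0.4 > 0.2, so result = 0.2
  ~p1: Gödel ¬ of 0.2 = 0 (operand ≠ 0)
  ((p2 -> ((p2 \/ p1) -> ((p1 /\ p2) /\ (p2 \/ p2)))) \/ ~p1) = max(0.2, 0) = 0.2
Checking all 36 assignments confirms none give a value below 0.20.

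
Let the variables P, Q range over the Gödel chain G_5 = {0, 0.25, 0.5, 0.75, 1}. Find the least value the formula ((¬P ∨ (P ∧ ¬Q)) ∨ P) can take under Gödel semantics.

0.25

The minimum is attained at P = 0.25, Q = 0:
  ¬P: Gödel ¬ of 0.25 = 0 (operand ≠ 0)
  ¬Q: Gödel ¬ of 0 = 1 (operand is 0)
  (P ∧ ¬Q) = min(0.25, 1) = 0.25
  (¬P ∨ (P ∧ ¬Q)) = max(0, 0.25) = 0.25
  ((¬P ∨ (P ∧ ¬Q)) ∨ P) = max(0.25, 0.25) = 0.25
Checking all 25 assignments confirms none give a value below 0.25.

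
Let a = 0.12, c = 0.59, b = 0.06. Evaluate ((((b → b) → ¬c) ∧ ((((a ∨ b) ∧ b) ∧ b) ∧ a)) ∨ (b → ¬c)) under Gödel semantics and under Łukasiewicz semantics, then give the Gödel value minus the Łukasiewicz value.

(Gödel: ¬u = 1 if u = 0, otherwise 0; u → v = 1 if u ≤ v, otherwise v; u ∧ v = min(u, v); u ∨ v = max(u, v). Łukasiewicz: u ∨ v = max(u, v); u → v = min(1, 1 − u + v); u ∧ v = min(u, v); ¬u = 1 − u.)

-1.00

Gödel evaluation:
  (b → b): 0.06 ≤ 0.06, so result = 1
  ¬c: Gödel ¬ of 0.59 = 0 (operand ≠ 0)
  ((b → b) → ¬c): 1 > 0, so result = 0
  (a ∨ b) = max(0.12, 0.06) = 0.12
  ((a ∨ b) ∧ b) = min(0.12, 0.06) = 0.06
  (((a ∨ b) ∧ b) ∧ b) = min(0.06, 0.06) = 0.06
  ((((a ∨ b) ∧ b) ∧ b) ∧ a) = min(0.06, 0.12) = 0.06
  (((b → b) → ¬c) ∧ ((((a ∨ b) ∧ b) ∧ b) ∧ a)) = min(0, 0.06) = 0
  ¬c: Gödel ¬ of 0.59 = 0 (operand ≠ 0)
  (b → ¬c): 0.06 > 0, so result = 0
  ((((b → b) → ¬c) ∧ ((((a ∨ b) ∧ b) ∧ b) ∧ a)) ∨ (b → ¬c)) = max(0, 0) = 0
  Gödel value = 0
Łukasiewicz evaluation:
  (b → b): min(1, 1 − 0.06 + 0.06) = 1
  ¬c: Łukasiewicz ¬ gives 1 − 0.59 = 0.41
  ((b → b) → ¬c): min(1, 1 − 1 + 0.41) = 0.41
  (a ∨ b) = max(0.12, 0.06) = 0.12
  ((a ∨ b) ∧ b) = min(0.12, 0.06) = 0.06
  (((a ∨ b) ∧ b) ∧ b) = min(0.06, 0.06) = 0.06
  ((((a ∨ b) ∧ b) ∧ b) ∧ a) = min(0.06, 0.12) = 0.06
  (((b → b) → ¬c) ∧ ((((a ∨ b) ∧ b) ∧ b) ∧ a)) = min(0.41, 0.06) = 0.06
  ¬c: Łukasiewicz ¬ gives 1 − 0.59 = 0.41
  (b → ¬c): min(1, 1 − 0.06 + 0.41) = 1
  ((((b → b) → ¬c) ∧ ((((a ∨ b) ∧ b) ∧ b) ∧ a)) ∨ (b → ¬c)) = max(0.06, 1) = 1
  Łukasiewicz value = 1
Difference: 0 − 1 = -1.00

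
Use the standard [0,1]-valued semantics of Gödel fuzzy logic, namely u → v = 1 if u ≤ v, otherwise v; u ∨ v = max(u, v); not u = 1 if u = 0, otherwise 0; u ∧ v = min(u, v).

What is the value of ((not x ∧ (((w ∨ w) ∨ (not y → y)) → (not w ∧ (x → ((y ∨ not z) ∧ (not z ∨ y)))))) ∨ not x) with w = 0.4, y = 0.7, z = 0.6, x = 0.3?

not x: Gödel ¬ of 0.3 = 0 (operand ≠ 0)
(w ∨ w) = max(0.4, 0.4) = 0.4
not y: Gödel ¬ of 0.7 = 0 (operand ≠ 0)
(not y → y): 0 ≤ 0.7, so result = 1
((w ∨ w) ∨ (not y → y)) = max(0.4, 1) = 1
not w: Gödel ¬ of 0.4 = 0 (operand ≠ 0)
not z: Gödel ¬ of 0.6 = 0 (operand ≠ 0)
(y ∨ not z) = max(0.7, 0) = 0.7
not z: Gödel ¬ of 0.6 = 0 (operand ≠ 0)
(not z ∨ y) = max(0, 0.7) = 0.7
((y ∨ not z) ∧ (not z ∨ y)) = min(0.7, 0.7) = 0.7
(x → ((y ∨ not z) ∧ (not z ∨ y))): 0.3 ≤ 0.7, so result = 1
(not w ∧ (x → ((y ∨ not z) ∧ (not z ∨ y)))) = min(0, 1) = 0
(((w ∨ w) ∨ (not y → y)) → (not w ∧ (x → ((y ∨ not z) ∧ (not z ∨ y))))): 1 > 0, so result = 0
(not x ∧ (((w ∨ w) ∨ (not y → y)) → (not w ∧ (x → ((y ∨ not z) ∧ (not z ∨ y)))))) = min(0, 0) = 0
not x: Gödel ¬ of 0.3 = 0 (operand ≠ 0)
((not x ∧ (((w ∨ w) ∨ (not y → y)) → (not w ∧ (x → ((y ∨ not z) ∧ (not z ∨ y)))))) ∨ not x) = max(0, 0) = 0

0.00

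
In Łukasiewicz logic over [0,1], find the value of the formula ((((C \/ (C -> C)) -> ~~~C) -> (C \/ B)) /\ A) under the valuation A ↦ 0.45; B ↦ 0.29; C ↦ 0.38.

(C -> C): min(1, 1 − 0.38 + 0.38) = 1
(C \/ (C -> C)) = max(0.38, 1) = 1
~C: Łukasiewicz ¬ gives 1 − 0.38 = 0.62
~~C: Łukasiewicz ¬ gives 1 − 0.62 = 0.38
~~~C: Łukasiewicz ¬ gives 1 − 0.38 = 0.62
((C \/ (C -> C)) -> ~~~C): min(1, 1 − 1 + 0.62) = 0.62
(C \/ B) = max(0.38, 0.29) = 0.38
(((C \/ (C -> C)) -> ~~~C) -> (C \/ B)): min(1, 1 − 0.62 + 0.38) = 0.76
((((C \/ (C -> C)) -> ~~~C) -> (C \/ B)) /\ A) = min(0.76, 0.45) = 0.45

0.45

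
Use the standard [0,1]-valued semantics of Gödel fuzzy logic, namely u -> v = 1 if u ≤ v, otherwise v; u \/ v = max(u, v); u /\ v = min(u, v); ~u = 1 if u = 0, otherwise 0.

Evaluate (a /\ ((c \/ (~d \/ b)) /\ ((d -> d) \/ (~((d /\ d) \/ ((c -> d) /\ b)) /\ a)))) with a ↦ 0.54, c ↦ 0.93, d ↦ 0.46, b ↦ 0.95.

~d: Gödel ¬ of 0.46 = 0 (operand ≠ 0)
(~d \/ b) = max(0, 0.95) = 0.95
(c \/ (~d \/ b)) = max(0.93, 0.95) = 0.95
(d -> d): 0.46 ≤ 0.46, so result = 1
(d /\ d) = min(0.46, 0.46) = 0.46
(c -> d): 0.93 > 0.46, so result = 0.46
((c -> d) /\ b) = min(0.46, 0.95) = 0.46
((d /\ d) \/ ((c -> d) /\ b)) = max(0.46, 0.46) = 0.46
~((d /\ d) \/ ((c -> d) /\ b)): Gödel ¬ of 0.46 = 0 (operand ≠ 0)
(~((d /\ d) \/ ((c -> d) /\ b)) /\ a) = min(0, 0.54) = 0
((d -> d) \/ (~((d /\ d) \/ ((c -> d) /\ b)) /\ a)) = max(1, 0) = 1
((c \/ (~d \/ b)) /\ ((d -> d) \/ (~((d /\ d) \/ ((c -> d) /\ b)) /\ a))) = min(0.95, 1) = 0.95
(a /\ ((c \/ (~d \/ b)) /\ ((d -> d) \/ (~((d /\ d) \/ ((c -> d) /\ b)) /\ a)))) = min(0.54, 0.95) = 0.54

0.54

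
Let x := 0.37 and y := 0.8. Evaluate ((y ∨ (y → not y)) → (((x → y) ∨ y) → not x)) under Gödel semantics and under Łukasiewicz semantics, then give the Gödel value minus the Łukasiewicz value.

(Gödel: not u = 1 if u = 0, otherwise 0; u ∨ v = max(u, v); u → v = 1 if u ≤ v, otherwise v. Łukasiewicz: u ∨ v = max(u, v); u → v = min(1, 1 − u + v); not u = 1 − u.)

Gödel evaluation:
  not y: Gödel ¬ of 0.8 = 0 (operand ≠ 0)
  (y → not y): 0.8 > 0, so result = 0
  (y ∨ (y → not y)) = max(0.8, 0) = 0.8
  (x → y): 0.37 ≤ 0.8, so result = 1
  ((x → y) ∨ y) = max(1, 0.8) = 1
  not x: Gödel ¬ of 0.37 = 0 (operand ≠ 0)
  (((x → y) ∨ y) → not x): 1 > 0, so result = 0
  ((y ∨ (y → not y)) → (((x → y) ∨ y) → not x)): 0.8 > 0, so result = 0
  Gödel value = 0
Łukasiewicz evaluation:
  not y: Łukasiewicz ¬ gives 1 − 0.8 = 0.2
  (y → not y): min(1, 1 − 0.8 + 0.2) = 0.4
  (y ∨ (y → not y)) = max(0.8, 0.4) = 0.8
  (x → y): min(1, 1 − 0.37 + 0.8) = 1
  ((x → y) ∨ y) = max(1, 0.8) = 1
  not x: Łukasiewicz ¬ gives 1 − 0.37 = 0.63
  (((x → y) ∨ y) → not x): min(1, 1 − 1 + 0.63) = 0.63
  ((y ∨ (y → not y)) → (((x → y) ∨ y) → not x)): min(1, 1 − 0.8 + 0.63) = 0.83
  Łukasiewicz value = 0.83
Difference: 0 − 0.83 = -0.83

-0.83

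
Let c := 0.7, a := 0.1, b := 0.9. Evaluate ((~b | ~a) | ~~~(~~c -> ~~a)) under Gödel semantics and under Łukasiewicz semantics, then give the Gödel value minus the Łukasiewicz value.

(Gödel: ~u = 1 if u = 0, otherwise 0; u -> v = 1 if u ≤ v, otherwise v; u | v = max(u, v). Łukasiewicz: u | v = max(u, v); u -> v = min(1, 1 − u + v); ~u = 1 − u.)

-0.90

Gödel evaluation:
  ~b: Gödel ¬ of 0.9 = 0 (operand ≠ 0)
  ~a: Gödel ¬ of 0.1 = 0 (operand ≠ 0)
  (~b | ~a) = max(0, 0) = 0
  ~c: Gödel ¬ of 0.7 = 0 (operand ≠ 0)
  ~~c: Gödel ¬ of 0 = 1 (operand is 0)
  ~a: Gödel ¬ of 0.1 = 0 (operand ≠ 0)
  ~~a: Gödel ¬ of 0 = 1 (operand is 0)
  (~~c -> ~~a): 1 ≤ 1, so result = 1
  ~(~~c -> ~~a): Gödel ¬ of 1 = 0 (operand ≠ 0)
  ~~(~~c -> ~~a): Gödel ¬ of 0 = 1 (operand is 0)
  ~~~(~~c -> ~~a): Gödel ¬ of 1 = 0 (operand ≠ 0)
  ((~b | ~a) | ~~~(~~c -> ~~a)) = max(0, 0) = 0
  Gödel value = 0
Łukasiewicz evaluation:
  ~b: Łukasiewicz ¬ gives 1 − 0.9 = 0.1
  ~a: Łukasiewicz ¬ gives 1 − 0.1 = 0.9
  (~b | ~a) = max(0.1, 0.9) = 0.9
  ~c: Łukasiewicz ¬ gives 1 − 0.7 = 0.3
  ~~c: Łukasiewicz ¬ gives 1 − 0.3 = 0.7
  ~a: Łukasiewicz ¬ gives 1 − 0.1 = 0.9
  ~~a: Łukasiewicz ¬ gives 1 − 0.9 = 0.1
  (~~c -> ~~a): min(1, 1 − 0.7 + 0.1) = 0.4
  ~(~~c -> ~~a): Łukasiewicz ¬ gives 1 − 0.4 = 0.6
  ~~(~~c -> ~~a): Łukasiewicz ¬ gives 1 − 0.6 = 0.4
  ~~~(~~c -> ~~a): Łukasiewicz ¬ gives 1 − 0.4 = 0.6
  ((~b | ~a) | ~~~(~~c -> ~~a)) = max(0.9, 0.6) = 0.9
  Łukasiewicz value = 0.9
Difference: 0 − 0.9 = -0.90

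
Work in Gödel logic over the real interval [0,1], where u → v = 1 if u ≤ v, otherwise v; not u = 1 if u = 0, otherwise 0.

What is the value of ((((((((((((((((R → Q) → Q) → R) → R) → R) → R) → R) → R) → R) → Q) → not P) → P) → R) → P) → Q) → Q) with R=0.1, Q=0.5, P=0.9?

1.00

(R → Q): 0.1 ≤ 0.5, so result = 1
((R → Q) → Q): 1 > 0.5, so result = 0.5
(((R → Q) → Q) → R): 0.5 > 0.1, so result = 0.1
((((R → Q) → Q) → R) → R): 0.1 ≤ 0.1, so result = 1
(((((R → Q) → Q) → R) → R) → R): 1 > 0.1, so result = 0.1
((((((R → Q) → Q) → R) → R) → R) → R): 0.1 ≤ 0.1, so result = 1
(((((((R → Q) → Q) → R) → R) → R) → R) → R): 1 > 0.1, so result = 0.1
((((((((R → Q) → Q) → R) → R) → R) → R) → R) → R): 0.1 ≤ 0.1, so result = 1
(((((((((R → Q) → Q) → R) → R) → R) → R) → R) → R) → R): 1 > 0.1, so result = 0.1
((((((((((R → Q) → Q) → R) → R) → R) → R) → R) → R) → R) → Q): 0.1 ≤ 0.5, so result = 1
not P: Gödel ¬ of 0.9 = 0 (operand ≠ 0)
(((((((((((R → Q) → Q) → R) → R) → R) → R) → R) → R) → R) → Q) → not P): 1 > 0, so result = 0
((((((((((((R → Q) → Q) → R) → R) → R) → R) → R) → R) → R) → Q) → not P) → P): 0 ≤ 0.9, so result = 1
(((((((((((((R → Q) → Q) → R) → R) → R) → R) → R) → R) → R) → Q) → not P) → P) → R): 1 > 0.1, so result = 0.1
((((((((((((((R → Q) → Q) → R) → R) → R) → R) → R) → R) → R) → Q) → not P) → P) → R) → P): 0.1 ≤ 0.9, so result = 1
(((((((((((((((R → Q) → Q) → R) → R) → R) → R) → R) → R) → R) → Q) → not P) → P) → R) → P) → Q): 1 > 0.5, so result = 0.5
((((((((((((((((R → Q) → Q) → R) → R) → R) → R) → R) → R) → R) → Q) → not P) → P) → R) → P) → Q) → Q): 0.5 ≤ 0.5, so result = 1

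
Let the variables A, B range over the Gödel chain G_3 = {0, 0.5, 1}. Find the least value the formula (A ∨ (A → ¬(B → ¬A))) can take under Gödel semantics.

The minimum is attained at A = 0.5, B = 0:
  ¬A: Gödel ¬ of 0.5 = 0 (operand ≠ 0)
  (B → ¬A): 0 ≤ 0, so result = 1
  ¬(B → ¬A): Gödel ¬ of 1 = 0 (operand ≠ 0)
  (A → ¬(B → ¬A)): 0.5 > 0, so result = 0
  (A ∨ (A → ¬(B → ¬A))) = max(0.5, 0) = 0.5
Checking all 9 assignments confirms none give a value below 0.50.

0.50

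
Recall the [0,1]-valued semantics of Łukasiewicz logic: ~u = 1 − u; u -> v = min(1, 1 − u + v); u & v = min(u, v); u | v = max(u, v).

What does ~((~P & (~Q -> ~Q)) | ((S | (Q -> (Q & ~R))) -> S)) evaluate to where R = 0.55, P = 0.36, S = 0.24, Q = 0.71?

0.36

~P: Łukasiewicz ¬ gives 1 − 0.36 = 0.64
~Q: Łukasiewicz ¬ gives 1 − 0.71 = 0.29
~Q: Łukasiewicz ¬ gives 1 − 0.71 = 0.29
(~Q -> ~Q): min(1, 1 − 0.29 + 0.29) = 1
(~P & (~Q -> ~Q)) = min(0.64, 1) = 0.64
~R: Łukasiewicz ¬ gives 1 − 0.55 = 0.45
(Q & ~R) = min(0.71, 0.45) = 0.45
(Q -> (Q & ~R)): min(1, 1 − 0.71 + 0.45) = 0.74
(S | (Q -> (Q & ~R))) = max(0.24, 0.74) = 0.74
((S | (Q -> (Q & ~R))) -> S): min(1, 1 − 0.74 + 0.24) = 0.5
((~P & (~Q -> ~Q)) | ((S | (Q -> (Q & ~R))) -> S)) = max(0.64, 0.5) = 0.64
~((~P & (~Q -> ~Q)) | ((S | (Q -> (Q & ~R))) -> S)): Łukasiewicz ¬ gives 1 − 0.64 = 0.36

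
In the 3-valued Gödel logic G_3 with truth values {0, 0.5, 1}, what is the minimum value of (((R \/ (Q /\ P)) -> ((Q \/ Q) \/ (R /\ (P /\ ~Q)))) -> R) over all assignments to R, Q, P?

The minimum is attained at R = 0, Q = 0, P = 0:
  (Q /\ P) = min(0, 0) = 0
  (R \/ (Q /\ P)) = max(0, 0) = 0
  (Q \/ Q) = max(0, 0) = 0
  ~Q: Gödel ¬ of 0 = 1 (operand is 0)
  (P /\ ~Q) = min(0, 1) = 0
  (R /\ (P /\ ~Q)) = min(0, 0) = 0
  ((Q \/ Q) \/ (R /\ (P /\ ~Q))) = max(0, 0) = 0
  ((R \/ (Q /\ P)) -> ((Q \/ Q) \/ (R /\ (P /\ ~Q)))): 0 ≤ 0, so result = 1
  (((R \/ (Q /\ P)) -> ((Q \/ Q) \/ (R /\ (P /\ ~Q)))) -> R): 1 > 0, so result = 0
Checking all 27 assignments confirms none give a value below 0.00.

0.00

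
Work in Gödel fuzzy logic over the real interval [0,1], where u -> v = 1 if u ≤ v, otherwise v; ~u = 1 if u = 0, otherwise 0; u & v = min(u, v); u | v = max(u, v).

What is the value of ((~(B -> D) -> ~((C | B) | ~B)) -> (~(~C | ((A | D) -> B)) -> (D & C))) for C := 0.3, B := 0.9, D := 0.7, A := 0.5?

1.00

(B -> D): 0.9 > 0.7, so result = 0.7
~(B -> D): Gödel ¬ of 0.7 = 0 (operand ≠ 0)
(C | B) = max(0.3, 0.9) = 0.9
~B: Gödel ¬ of 0.9 = 0 (operand ≠ 0)
((C | B) | ~B) = max(0.9, 0) = 0.9
~((C | B) | ~B): Gödel ¬ of 0.9 = 0 (operand ≠ 0)
(~(B -> D) -> ~((C | B) | ~B)): 0 ≤ 0, so result = 1
~C: Gödel ¬ of 0.3 = 0 (operand ≠ 0)
(A | D) = max(0.5, 0.7) = 0.7
((A | D) -> B): 0.7 ≤ 0.9, so result = 1
(~C | ((A | D) -> B)) = max(0, 1) = 1
~(~C | ((A | D) -> B)): Gödel ¬ of 1 = 0 (operand ≠ 0)
(D & C) = min(0.7, 0.3) = 0.3
(~(~C | ((A | D) -> B)) -> (D & C)): 0 ≤ 0.3, so result = 1
((~(B -> D) -> ~((C | B) | ~B)) -> (~(~C | ((A | D) -> B)) -> (D & C))): 1 ≤ 1, so result = 1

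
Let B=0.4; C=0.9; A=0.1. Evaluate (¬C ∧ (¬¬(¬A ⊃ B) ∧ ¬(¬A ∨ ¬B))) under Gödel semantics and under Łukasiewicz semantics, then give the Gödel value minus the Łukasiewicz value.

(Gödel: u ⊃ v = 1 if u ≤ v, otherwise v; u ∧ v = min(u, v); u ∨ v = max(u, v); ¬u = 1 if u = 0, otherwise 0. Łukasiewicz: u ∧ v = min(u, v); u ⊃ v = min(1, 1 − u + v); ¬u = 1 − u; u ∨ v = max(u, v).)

-0.10

Gödel evaluation:
  ¬C: Gödel ¬ of 0.9 = 0 (operand ≠ 0)
  ¬A: Gödel ¬ of 0.1 = 0 (operand ≠ 0)
  (¬A ⊃ B): 0 ≤ 0.4, so result = 1
  ¬(¬A ⊃ B): Gödel ¬ of 1 = 0 (operand ≠ 0)
  ¬¬(¬A ⊃ B): Gödel ¬ of 0 = 1 (operand is 0)
  ¬A: Gödel ¬ of 0.1 = 0 (operand ≠ 0)
  ¬B: Gödel ¬ of 0.4 = 0 (operand ≠ 0)
  (¬A ∨ ¬B) = max(0, 0) = 0
  ¬(¬A ∨ ¬B): Gödel ¬ of 0 = 1 (operand is 0)
  (¬¬(¬A ⊃ B) ∧ ¬(¬A ∨ ¬B)) = min(1, 1) = 1
  (¬C ∧ (¬¬(¬A ⊃ B) ∧ ¬(¬A ∨ ¬B))) = min(0, 1) = 0
  Gödel value = 0
Łukasiewicz evaluation:
  ¬C: Łukasiewicz ¬ gives 1 − 0.9 = 0.1
  ¬A: Łukasiewicz ¬ gives 1 − 0.1 = 0.9
  (¬A ⊃ B): min(1, 1 − 0.9 + 0.4) = 0.5
  ¬(¬A ⊃ B): Łukasiewicz ¬ gives 1 − 0.5 = 0.5
  ¬¬(¬A ⊃ B): Łukasiewicz ¬ gives 1 − 0.5 = 0.5
  ¬A: Łukasiewicz ¬ gives 1 − 0.1 = 0.9
  ¬B: Łukasiewicz ¬ gives 1 − 0.4 = 0.6
  (¬A ∨ ¬B) = max(0.9, 0.6) = 0.9
  ¬(¬A ∨ ¬B): Łukasiewicz ¬ gives 1 − 0.9 = 0.1
  (¬¬(¬A ⊃ B) ∧ ¬(¬A ∨ ¬B)) = min(0.5, 0.1) = 0.1
  (¬C ∧ (¬¬(¬A ⊃ B) ∧ ¬(¬A ∨ ¬B))) = min(0.1, 0.1) = 0.1
  Łukasiewicz value = 0.1
Difference: 0 − 0.1 = -0.10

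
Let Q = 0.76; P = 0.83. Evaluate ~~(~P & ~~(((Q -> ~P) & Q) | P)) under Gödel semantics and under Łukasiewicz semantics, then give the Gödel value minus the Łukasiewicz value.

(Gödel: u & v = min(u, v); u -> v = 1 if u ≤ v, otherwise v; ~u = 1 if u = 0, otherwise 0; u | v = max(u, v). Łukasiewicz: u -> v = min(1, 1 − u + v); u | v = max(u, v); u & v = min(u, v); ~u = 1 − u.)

-0.17

Gödel evaluation:
  ~P: Gödel ¬ of 0.83 = 0 (operand ≠ 0)
  ~P: Gödel ¬ of 0.83 = 0 (operand ≠ 0)
  (Q -> ~P): 0.76 > 0, so result = 0
  ((Q -> ~P) & Q) = min(0, 0.76) = 0
  (((Q -> ~P) & Q) | P) = max(0, 0.83) = 0.83
  ~(((Q -> ~P) & Q) | P): Gödel ¬ of 0.83 = 0 (operand ≠ 0)
  ~~(((Q -> ~P) & Q) | P): Gödel ¬ of 0 = 1 (operand is 0)
  (~P & ~~(((Q -> ~P) & Q) | P)) = min(0, 1) = 0
  ~(~P & ~~(((Q -> ~P) & Q) | P)): Gödel ¬ of 0 = 1 (operand is 0)
  ~~(~P & ~~(((Q -> ~P) & Q) | P)): Gödel ¬ of 1 = 0 (operand ≠ 0)
  Gödel value = 0
Łukasiewicz evaluation:
  ~P: Łukasiewicz ¬ gives 1 − 0.83 = 0.17
  ~P: Łukasiewicz ¬ gives 1 − 0.83 = 0.17
  (Q -> ~P): min(1, 1 − 0.76 + 0.17) = 0.41
  ((Q -> ~P) & Q) = min(0.41, 0.76) = 0.41
  (((Q -> ~P) & Q) | P) = max(0.41, 0.83) = 0.83
  ~(((Q -> ~P) & Q) | P): Łukasiewicz ¬ gives 1 − 0.83 = 0.17
  ~~(((Q -> ~P) & Q) | P): Łukasiewicz ¬ gives 1 − 0.17 = 0.83
  (~P & ~~(((Q -> ~P) & Q) | P)) = min(0.17, 0.83) = 0.17
  ~(~P & ~~(((Q -> ~P) & Q) | P)): Łukasiewicz ¬ gives 1 − 0.17 = 0.83
  ~~(~P & ~~(((Q -> ~P) & Q) | P)): Łukasiewicz ¬ gives 1 − 0.83 = 0.17
  Łukasiewicz value = 0.17
Difference: 0 − 0.17 = -0.17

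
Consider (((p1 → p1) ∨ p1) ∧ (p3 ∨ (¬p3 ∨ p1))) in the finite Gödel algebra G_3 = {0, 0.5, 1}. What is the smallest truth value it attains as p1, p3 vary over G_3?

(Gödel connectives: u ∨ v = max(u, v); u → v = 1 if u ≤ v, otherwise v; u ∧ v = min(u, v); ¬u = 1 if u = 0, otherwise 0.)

0.50

The minimum is attained at p1 = 0, p3 = 0.5:
  (p1 → p1): 0 ≤ 0, so result = 1
  ((p1 → p1) ∨ p1) = max(1, 0) = 1
  ¬p3: Gödel ¬ of 0.5 = 0 (operand ≠ 0)
  (¬p3 ∨ p1) = max(0, 0) = 0
  (p3 ∨ (¬p3 ∨ p1)) = max(0.5, 0) = 0.5
  (((p1 → p1) ∨ p1) ∧ (p3 ∨ (¬p3 ∨ p1))) = min(1, 0.5) = 0.5
Checking all 9 assignments confirms none give a value below 0.50.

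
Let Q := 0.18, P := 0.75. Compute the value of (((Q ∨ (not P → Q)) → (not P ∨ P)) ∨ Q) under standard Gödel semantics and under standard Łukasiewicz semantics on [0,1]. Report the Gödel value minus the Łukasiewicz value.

-0.07

Gödel evaluation:
  not P: Gödel ¬ of 0.75 = 0 (operand ≠ 0)
  (not P → Q): 0 ≤ 0.18, so result = 1
  (Q ∨ (not P → Q)) = max(0.18, 1) = 1
  not P: Gödel ¬ of 0.75 = 0 (operand ≠ 0)
  (not P ∨ P) = max(0, 0.75) = 0.75
  ((Q ∨ (not P → Q)) → (not P ∨ P)): 1 > 0.75, so result = 0.75
  (((Q ∨ (not P → Q)) → (not P ∨ P)) ∨ Q) = max(0.75, 0.18) = 0.75
  Gödel value = 0.75
Łukasiewicz evaluation:
  not P: Łukasiewicz ¬ gives 1 − 0.75 = 0.25
  (not P → Q): min(1, 1 − 0.25 + 0.18) = 0.93
  (Q ∨ (not P → Q)) = max(0.18, 0.93) = 0.93
  not P: Łukasiewicz ¬ gives 1 − 0.75 = 0.25
  (not P ∨ P) = max(0.25, 0.75) = 0.75
  ((Q ∨ (not P → Q)) → (not P ∨ P)): min(1, 1 − 0.93 + 0.75) = 0.82
  (((Q ∨ (not P → Q)) → (not P ∨ P)) ∨ Q) = max(0.82, 0.18) = 0.82
  Łukasiewicz value = 0.82
Difference: 0.75 − 0.82 = -0.07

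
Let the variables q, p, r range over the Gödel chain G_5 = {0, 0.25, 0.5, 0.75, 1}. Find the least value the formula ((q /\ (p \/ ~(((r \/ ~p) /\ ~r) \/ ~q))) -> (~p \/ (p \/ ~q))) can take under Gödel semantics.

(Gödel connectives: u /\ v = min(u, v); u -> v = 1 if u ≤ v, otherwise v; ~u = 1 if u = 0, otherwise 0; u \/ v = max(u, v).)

0.25

The minimum is attained at q = 0.5, p = 0.25, r = 0:
  ~p: Gödel ¬ of 0.25 = 0 (operand ≠ 0)
  (r \/ ~p) = max(0, 0) = 0
  ~r: Gödel ¬ of 0 = 1 (operand is 0)
  ((r \/ ~p) /\ ~r) = min(0, 1) = 0
  ~q: Gödel ¬ of 0.5 = 0 (operand ≠ 0)
  (((r \/ ~p) /\ ~r) \/ ~q) = max(0, 0) = 0
  ~(((r \/ ~p) /\ ~r) \/ ~q): Gödel ¬ of 0 = 1 (operand is 0)
  (p \/ ~(((r \/ ~p) /\ ~r) \/ ~q)) = max(0.25, 1) = 1
  (q /\ (p \/ ~(((r \/ ~p) /\ ~r) \/ ~q))) = min(0.5, 1) = 0.5
  ~p: Gödel ¬ of 0.25 = 0 (operand ≠ 0)
  ~q: Gödel ¬ of 0.5 = 0 (operand ≠ 0)
  (p \/ ~q) = max(0.25, 0) = 0.25
  (~p \/ (p \/ ~q)) = max(0, 0.25) = 0.25
  ((q /\ (p \/ ~(((r \/ ~p) /\ ~r) \/ ~q))) -> (~p \/ (p \/ ~q))): 0.5 > 0.25, so result = 0.25
Checking all 125 assignments confirms none give a value below 0.25.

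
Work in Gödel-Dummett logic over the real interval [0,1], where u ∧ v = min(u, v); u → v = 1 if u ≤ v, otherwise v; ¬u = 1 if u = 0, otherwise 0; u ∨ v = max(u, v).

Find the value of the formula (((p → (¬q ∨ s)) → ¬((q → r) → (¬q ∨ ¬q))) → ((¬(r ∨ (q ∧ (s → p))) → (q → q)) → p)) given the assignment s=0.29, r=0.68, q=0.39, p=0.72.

0.72

¬q: Gödel ¬ of 0.39 = 0 (operand ≠ 0)
(¬q ∨ s) = max(0, 0.29) = 0.29
(p → (¬q ∨ s)): 0.72 > 0.29, so result = 0.29
(q → r): 0.39 ≤ 0.68, so result = 1
¬q: Gödel ¬ of 0.39 = 0 (operand ≠ 0)
¬q: Gödel ¬ of 0.39 = 0 (operand ≠ 0)
(¬q ∨ ¬q) = max(0, 0) = 0
((q → r) → (¬q ∨ ¬q)): 1 > 0, so result = 0
¬((q → r) → (¬q ∨ ¬q)): Gödel ¬ of 0 = 1 (operand is 0)
((p → (¬q ∨ s)) → ¬((q → r) → (¬q ∨ ¬q))): 0.29 ≤ 1, so result = 1
(s → p): 0.29 ≤ 0.72, so result = 1
(q ∧ (s → p)) = min(0.39, 1) = 0.39
(r ∨ (q ∧ (s → p))) = max(0.68, 0.39) = 0.68
¬(r ∨ (q ∧ (s → p))): Gödel ¬ of 0.68 = 0 (operand ≠ 0)
(q → q): 0.39 ≤ 0.39, so result = 1
(¬(r ∨ (q ∧ (s → p))) → (q → q)): 0 ≤ 1, so result = 1
((¬(r ∨ (q ∧ (s → p))) → (q → q)) → p): 1 > 0.72, so result = 0.72
(((p → (¬q ∨ s)) → ¬((q → r) → (¬q ∨ ¬q))) → ((¬(r ∨ (q ∧ (s → p))) → (q → q)) → p)): 1 > 0.72, so result = 0.72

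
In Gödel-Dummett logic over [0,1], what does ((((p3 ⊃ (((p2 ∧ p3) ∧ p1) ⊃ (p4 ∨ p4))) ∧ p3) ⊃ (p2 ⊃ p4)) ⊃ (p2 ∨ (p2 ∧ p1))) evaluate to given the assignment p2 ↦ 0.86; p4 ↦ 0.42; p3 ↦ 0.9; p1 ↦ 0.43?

0.86

(p2 ∧ p3) = min(0.86, 0.9) = 0.86
((p2 ∧ p3) ∧ p1) = min(0.86, 0.43) = 0.43
(p4 ∨ p4) = max(0.42, 0.42) = 0.42
(((p2 ∧ p3) ∧ p1) ⊃ (p4 ∨ p4)): 0.43 > 0.42, so result = 0.42
(p3 ⊃ (((p2 ∧ p3) ∧ p1) ⊃ (p4 ∨ p4))): 0.9 > 0.42, so result = 0.42
((p3 ⊃ (((p2 ∧ p3) ∧ p1) ⊃ (p4 ∨ p4))) ∧ p3) = min(0.42, 0.9) = 0.42
(p2 ⊃ p4): 0.86 > 0.42, so result = 0.42
(((p3 ⊃ (((p2 ∧ p3) ∧ p1) ⊃ (p4 ∨ p4))) ∧ p3) ⊃ (p2 ⊃ p4)): 0.42 ≤ 0.42, so result = 1
(p2 ∧ p1) = min(0.86, 0.43) = 0.43
(p2 ∨ (p2 ∧ p1)) = max(0.86, 0.43) = 0.86
((((p3 ⊃ (((p2 ∧ p3) ∧ p1) ⊃ (p4 ∨ p4))) ∧ p3) ⊃ (p2 ⊃ p4)) ⊃ (p2 ∨ (p2 ∧ p1))): 1 > 0.86, so result = 0.86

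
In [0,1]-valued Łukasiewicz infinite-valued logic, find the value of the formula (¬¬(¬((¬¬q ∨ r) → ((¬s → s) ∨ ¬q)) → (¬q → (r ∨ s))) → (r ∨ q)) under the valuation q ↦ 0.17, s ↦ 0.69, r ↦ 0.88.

0.88

¬q: Łukasiewicz ¬ gives 1 − 0.17 = 0.83
¬¬q: Łukasiewicz ¬ gives 1 − 0.83 = 0.17
(¬¬q ∨ r) = max(0.17, 0.88) = 0.88
¬s: Łukasiewicz ¬ gives 1 − 0.69 = 0.31
(¬s → s): min(1, 1 − 0.31 + 0.69) = 1
¬q: Łukasiewicz ¬ gives 1 − 0.17 = 0.83
((¬s → s) ∨ ¬q) = max(1, 0.83) = 1
((¬¬q ∨ r) → ((¬s → s) ∨ ¬q)): min(1, 1 − 0.88 + 1) = 1
¬((¬¬q ∨ r) → ((¬s → s) ∨ ¬q)): Łukasiewicz ¬ gives 1 − 1 = 0
¬q: Łukasiewicz ¬ gives 1 − 0.17 = 0.83
(r ∨ s) = max(0.88, 0.69) = 0.88
(¬q → (r ∨ s)): min(1, 1 − 0.83 + 0.88) = 1
(¬((¬¬q ∨ r) → ((¬s → s) ∨ ¬q)) → (¬q → (r ∨ s))): min(1, 1 − 0 + 1) = 1
¬(¬((¬¬q ∨ r) → ((¬s → s) ∨ ¬q)) → (¬q → (r ∨ s))): Łukasiewicz ¬ gives 1 − 1 = 0
¬¬(¬((¬¬q ∨ r) → ((¬s → s) ∨ ¬q)) → (¬q → (r ∨ s))): Łukasiewicz ¬ gives 1 − 0 = 1
(r ∨ q) = max(0.88, 0.17) = 0.88
(¬¬(¬((¬¬q ∨ r) → ((¬s → s) ∨ ¬q)) → (¬q → (r ∨ s))) → (r ∨ q)): min(1, 1 − 1 + 0.88) = 0.88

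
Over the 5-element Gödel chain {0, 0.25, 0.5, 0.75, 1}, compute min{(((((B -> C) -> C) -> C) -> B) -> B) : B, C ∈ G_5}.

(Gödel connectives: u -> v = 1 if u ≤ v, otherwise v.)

0.25

The minimum is attained at B = 0.25, C = 0:
  (B -> C): 0.25 > 0, so result = 0
  ((B -> C) -> C): 0 ≤ 0, so result = 1
  (((B -> C) -> C) -> C): 1 > 0, so result = 0
  ((((B -> C) -> C) -> C) -> B): 0 ≤ 0.25, so result = 1
  (((((B -> C) -> C) -> C) -> B) -> B): 1 > 0.25, so result = 0.25
Checking all 25 assignments confirms none give a value below 0.25.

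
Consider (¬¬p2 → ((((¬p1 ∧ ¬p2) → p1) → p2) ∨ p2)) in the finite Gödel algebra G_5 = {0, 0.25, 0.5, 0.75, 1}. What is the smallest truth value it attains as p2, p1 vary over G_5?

The minimum is attained at p2 = 0.25, p1 = 0:
  ¬p2: Gödel ¬ of 0.25 = 0 (operand ≠ 0)
  ¬¬p2: Gödel ¬ of 0 = 1 (operand is 0)
  ¬p1: Gödel ¬ of 0 = 1 (operand is 0)
  ¬p2: Gödel ¬ of 0.25 = 0 (operand ≠ 0)
  (¬p1 ∧ ¬p2) = min(1, 0) = 0
  ((¬p1 ∧ ¬p2) → p1): 0 ≤ 0, so result = 1
  (((¬p1 ∧ ¬p2) → p1) → p2): 1 > 0.25, so result = 0.25
  ((((¬p1 ∧ ¬p2) → p1) → p2) ∨ p2) = max(0.25, 0.25) = 0.25
  (¬¬p2 → ((((¬p1 ∧ ¬p2) → p1) → p2) ∨ p2)): 1 > 0.25, so result = 0.25
Checking all 25 assignments confirms none give a value below 0.25.

0.25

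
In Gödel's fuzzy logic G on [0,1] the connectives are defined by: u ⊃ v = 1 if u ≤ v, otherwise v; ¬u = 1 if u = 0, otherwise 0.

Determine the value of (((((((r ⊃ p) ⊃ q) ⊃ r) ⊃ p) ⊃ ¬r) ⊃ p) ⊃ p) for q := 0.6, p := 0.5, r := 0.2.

0.50

(r ⊃ p): 0.2 ≤ 0.5, so result = 1
((r ⊃ p) ⊃ q): 1 > 0.6, so result = 0.6
(((r ⊃ p) ⊃ q) ⊃ r): 0.6 > 0.2, so result = 0.2
((((r ⊃ p) ⊃ q) ⊃ r) ⊃ p): 0.2 ≤ 0.5, so result = 1
¬r: Gödel ¬ of 0.2 = 0 (operand ≠ 0)
(((((r ⊃ p) ⊃ q) ⊃ r) ⊃ p) ⊃ ¬r): 1 > 0, so result = 0
((((((r ⊃ p) ⊃ q) ⊃ r) ⊃ p) ⊃ ¬r) ⊃ p): 0 ≤ 0.5, so result = 1
(((((((r ⊃ p) ⊃ q) ⊃ r) ⊃ p) ⊃ ¬r) ⊃ p) ⊃ p): 1 > 0.5, so result = 0.5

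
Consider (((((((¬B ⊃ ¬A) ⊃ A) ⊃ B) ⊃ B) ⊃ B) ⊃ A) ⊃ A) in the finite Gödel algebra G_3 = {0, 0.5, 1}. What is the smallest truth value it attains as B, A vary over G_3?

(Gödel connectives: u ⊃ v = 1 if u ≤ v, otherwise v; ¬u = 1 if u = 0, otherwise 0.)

0.50

The minimum is attained at B = 0, A = 0.5:
  ¬B: Gödel ¬ of 0 = 1 (operand is 0)
  ¬A: Gödel ¬ of 0.5 = 0 (operand ≠ 0)
  (¬B ⊃ ¬A): 1 > 0, so result = 0
  ((¬B ⊃ ¬A) ⊃ A): 0 ≤ 0.5, so result = 1
  (((¬B ⊃ ¬A) ⊃ A) ⊃ B): 1 > 0, so result = 0
  ((((¬B ⊃ ¬A) ⊃ A) ⊃ B) ⊃ B): 0 ≤ 0, so result = 1
  (((((¬B ⊃ ¬A) ⊃ A) ⊃ B) ⊃ B) ⊃ B): 1 > 0, so result = 0
  ((((((¬B ⊃ ¬A) ⊃ A) ⊃ B) ⊃ B) ⊃ B) ⊃ A): 0 ≤ 0.5, so result = 1
  (((((((¬B ⊃ ¬A) ⊃ A) ⊃ B) ⊃ B) ⊃ B) ⊃ A) ⊃ A): 1 > 0.5, so result = 0.5
Checking all 9 assignments confirms none give a value below 0.50.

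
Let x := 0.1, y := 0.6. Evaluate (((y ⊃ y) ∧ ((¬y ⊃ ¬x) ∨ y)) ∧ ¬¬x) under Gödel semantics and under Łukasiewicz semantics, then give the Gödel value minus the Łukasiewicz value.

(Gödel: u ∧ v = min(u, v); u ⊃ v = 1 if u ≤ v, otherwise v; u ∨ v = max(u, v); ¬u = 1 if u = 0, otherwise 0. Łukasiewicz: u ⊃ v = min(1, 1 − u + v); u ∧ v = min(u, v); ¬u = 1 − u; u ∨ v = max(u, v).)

0.90

Gödel evaluation:
  (y ⊃ y): 0.6 ≤ 0.6, so result = 1
  ¬y: Gödel ¬ of 0.6 = 0 (operand ≠ 0)
  ¬x: Gödel ¬ of 0.1 = 0 (operand ≠ 0)
  (¬y ⊃ ¬x): 0 ≤ 0, so result = 1
  ((¬y ⊃ ¬x) ∨ y) = max(1, 0.6) = 1
  ((y ⊃ y) ∧ ((¬y ⊃ ¬x) ∨ y)) = min(1, 1) = 1
  ¬x: Gödel ¬ of 0.1 = 0 (operand ≠ 0)
  ¬¬x: Gödel ¬ of 0 = 1 (operand is 0)
  (((y ⊃ y) ∧ ((¬y ⊃ ¬x) ∨ y)) ∧ ¬¬x) = min(1, 1) = 1
  Gödel value = 1
Łukasiewicz evaluation:
  (y ⊃ y): min(1, 1 − 0.6 + 0.6) = 1
  ¬y: Łukasiewicz ¬ gives 1 − 0.6 = 0.4
  ¬x: Łukasiewicz ¬ gives 1 − 0.1 = 0.9
  (¬y ⊃ ¬x): min(1, 1 − 0.4 + 0.9) = 1
  ((¬y ⊃ ¬x) ∨ y) = max(1, 0.6) = 1
  ((y ⊃ y) ∧ ((¬y ⊃ ¬x) ∨ y)) = min(1, 1) = 1
  ¬x: Łukasiewicz ¬ gives 1 − 0.1 = 0.9
  ¬¬x: Łukasiewicz ¬ gives 1 − 0.9 = 0.1
  (((y ⊃ y) ∧ ((¬y ⊃ ¬x) ∨ y)) ∧ ¬¬x) = min(1, 0.1) = 0.1
  Łukasiewicz value = 0.1
Difference: 1 − 0.1 = 0.90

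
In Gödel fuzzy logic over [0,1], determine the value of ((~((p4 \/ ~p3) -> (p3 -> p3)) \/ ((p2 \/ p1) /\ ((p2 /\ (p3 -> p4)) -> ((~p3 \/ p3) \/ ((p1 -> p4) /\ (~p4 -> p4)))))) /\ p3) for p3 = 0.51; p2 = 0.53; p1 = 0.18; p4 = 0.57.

~p3: Gödel ¬ of 0.51 = 0 (operand ≠ 0)
(p4 \/ ~p3) = max(0.57, 0) = 0.57
(p3 -> p3): 0.51 ≤ 0.51, so result = 1
((p4 \/ ~p3) -> (p3 -> p3)): 0.57 ≤ 1, so result = 1
~((p4 \/ ~p3) -> (p3 -> p3)): Gödel ¬ of 1 = 0 (operand ≠ 0)
(p2 \/ p1) = max(0.53, 0.18) = 0.53
(p3 -> p4): 0.51 ≤ 0.57, so result = 1
(p2 /\ (p3 -> p4)) = min(0.53, 1) = 0.53
~p3: Gödel ¬ of 0.51 = 0 (operand ≠ 0)
(~p3 \/ p3) = max(0, 0.51) = 0.51
(p1 -> p4): 0.18 ≤ 0.57, so result = 1
~p4: Gödel ¬ of 0.57 = 0 (operand ≠ 0)
(~p4 -> p4): 0 ≤ 0.57, so result = 1
((p1 -> p4) /\ (~p4 -> p4)) = min(1, 1) = 1
((~p3 \/ p3) \/ ((p1 -> p4) /\ (~p4 -> p4))) = max(0.51, 1) = 1
((p2 /\ (p3 -> p4)) -> ((~p3 \/ p3) \/ ((p1 -> p4) /\ (~p4 -> p4)))): 0.53 ≤ 1, so result = 1
((p2 \/ p1) /\ ((p2 /\ (p3 -> p4)) -> ((~p3 \/ p3) \/ ((p1 -> p4) /\ (~p4 -> p4))))) = min(0.53, 1) = 0.53
(~((p4 \/ ~p3) -> (p3 -> p3)) \/ ((p2 \/ p1) /\ ((p2 /\ (p3 -> p4)) -> ((~p3 \/ p3) \/ ((p1 -> p4) /\ (~p4 -> p4)))))) = max(0, 0.53) = 0.53
((~((p4 \/ ~p3) -> (p3 -> p3)) \/ ((p2 \/ p1) /\ ((p2 /\ (p3 -> p4)) -> ((~p3 \/ p3) \/ ((p1 -> p4) /\ (~p4 -> p4)))))) /\ p3) = min(0.53, 0.51) = 0.51

0.51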